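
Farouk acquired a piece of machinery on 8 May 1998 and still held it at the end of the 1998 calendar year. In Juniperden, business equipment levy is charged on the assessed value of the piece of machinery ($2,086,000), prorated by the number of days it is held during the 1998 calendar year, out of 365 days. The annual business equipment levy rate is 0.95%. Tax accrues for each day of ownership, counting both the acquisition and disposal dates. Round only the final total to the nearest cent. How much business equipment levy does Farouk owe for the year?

Days held (8 May – 31 December 1998): 238 out of 365
Tax = $2,086,000 × 0.95% × 238/365 = $12,921.7699

$12,921.77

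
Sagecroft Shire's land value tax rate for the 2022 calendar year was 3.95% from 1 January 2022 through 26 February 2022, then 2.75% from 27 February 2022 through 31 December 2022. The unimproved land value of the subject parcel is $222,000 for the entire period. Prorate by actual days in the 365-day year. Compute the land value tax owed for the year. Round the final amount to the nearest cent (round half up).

1 January – 26 February 2022: 57 days at 3.95% → $222,000 × 3.95% × 57/365 = $1,369.4055
27 February – 31 December 2022: 308 days at 2.75% → $222,000 × 2.75% × 308/365 = $5,151.6164
Total = $6,521.0219

$6,521.02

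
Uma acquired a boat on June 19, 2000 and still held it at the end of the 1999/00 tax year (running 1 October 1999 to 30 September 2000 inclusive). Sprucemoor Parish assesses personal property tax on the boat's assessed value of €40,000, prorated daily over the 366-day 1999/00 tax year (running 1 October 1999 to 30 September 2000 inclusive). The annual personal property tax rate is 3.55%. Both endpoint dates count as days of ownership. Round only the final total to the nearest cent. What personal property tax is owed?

€403.50

Days held (June 19 – September 30, 2000): 104 out of 366
Tax = €40,000 × 3.55% × 104/366 = €403.4973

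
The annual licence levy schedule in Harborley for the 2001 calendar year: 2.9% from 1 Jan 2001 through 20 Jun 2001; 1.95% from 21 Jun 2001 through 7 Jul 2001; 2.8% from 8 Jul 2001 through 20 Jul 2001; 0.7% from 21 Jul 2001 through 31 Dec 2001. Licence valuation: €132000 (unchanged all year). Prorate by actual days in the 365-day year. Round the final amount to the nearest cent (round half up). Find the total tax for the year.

1 Jan – 20 Jun 2001: 171 days at 2.9% → €132000 × 2.9% × 171/365 = €1793.3918
21 Jun – 7 Jul 2001: 17 days at 1.95% → €132000 × 1.95% × 17/365 = €119.8849
8 Jul – 20 Jul 2001: 13 days at 2.8% → €132000 × 2.8% × 13/365 = €131.6384
21 Jul – 31 Dec 2001: 164 days at 0.7% → €132000 × 0.7% × 164/365 = €415.1671
Total = €2460.0822

€2460.08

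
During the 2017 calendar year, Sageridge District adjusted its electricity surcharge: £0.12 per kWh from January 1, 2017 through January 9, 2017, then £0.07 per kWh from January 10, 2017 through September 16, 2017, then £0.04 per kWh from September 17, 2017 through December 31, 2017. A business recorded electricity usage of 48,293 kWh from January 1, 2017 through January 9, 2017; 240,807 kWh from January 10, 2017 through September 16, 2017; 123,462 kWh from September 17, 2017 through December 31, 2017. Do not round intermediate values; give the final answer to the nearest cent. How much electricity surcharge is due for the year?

January 1 – January 9, 2017: 48,293 kWh at £0.12/kWh → £5795.16
January 10 – September 16, 2017: 240,807 kWh at £0.07/kWh → £16856.49
September 17 – December 31, 2017: 123,462 kWh at £0.04/kWh → £4938.48

£27590.13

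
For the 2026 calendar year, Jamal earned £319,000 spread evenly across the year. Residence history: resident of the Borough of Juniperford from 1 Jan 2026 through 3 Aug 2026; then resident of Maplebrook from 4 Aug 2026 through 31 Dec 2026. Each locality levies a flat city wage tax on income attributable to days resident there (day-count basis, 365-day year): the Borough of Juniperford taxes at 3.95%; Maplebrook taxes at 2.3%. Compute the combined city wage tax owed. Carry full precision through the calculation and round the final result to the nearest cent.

The Borough of Juniperford, 1 Jan – 3 Aug 2026: 215 days → £319,000 × 3.95% × 215/365 = £7,422.2123
Maplebrook, 4 Aug – 31 Dec 2026: 150 days → £319,000 × 2.3% × 150/365 = £3,015.2055
Total = £10,437.4178

£10,437.42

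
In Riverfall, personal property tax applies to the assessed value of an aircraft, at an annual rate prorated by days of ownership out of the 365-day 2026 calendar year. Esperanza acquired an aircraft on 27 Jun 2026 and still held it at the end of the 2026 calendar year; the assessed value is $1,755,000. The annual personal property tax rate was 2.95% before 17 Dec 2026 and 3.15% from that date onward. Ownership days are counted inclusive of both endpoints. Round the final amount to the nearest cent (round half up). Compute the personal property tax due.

27 Jun – 16 Dec 2026: 173 days at 2.95% → $1,755,000 × 2.95% × 173/365 = $24,538.7466
17 Dec – 31 Dec 2026: 15 days at 3.15% → $1,755,000 × 3.15% × 15/365 = $2,271.8836
Total = $26,810.6301

$26,810.63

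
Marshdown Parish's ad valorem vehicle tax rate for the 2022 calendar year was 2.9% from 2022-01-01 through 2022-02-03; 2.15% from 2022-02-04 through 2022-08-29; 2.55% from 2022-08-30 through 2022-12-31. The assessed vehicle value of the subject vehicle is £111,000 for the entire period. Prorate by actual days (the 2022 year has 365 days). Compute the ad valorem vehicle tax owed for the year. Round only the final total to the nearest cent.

£2,614.89

2022-01-01 to 2022-02-03: 34 days at 2.9% → £111,000 × 2.9% × 34/365 = £299.8521
2022-02-04 to 2022-08-29: 207 days at 2.15% → £111,000 × 2.15% × 207/365 = £1,353.4397
2022-08-30 to 2022-12-31: 124 days at 2.55% → £111,000 × 2.55% × 124/365 = £961.5945
Total = £2,614.8863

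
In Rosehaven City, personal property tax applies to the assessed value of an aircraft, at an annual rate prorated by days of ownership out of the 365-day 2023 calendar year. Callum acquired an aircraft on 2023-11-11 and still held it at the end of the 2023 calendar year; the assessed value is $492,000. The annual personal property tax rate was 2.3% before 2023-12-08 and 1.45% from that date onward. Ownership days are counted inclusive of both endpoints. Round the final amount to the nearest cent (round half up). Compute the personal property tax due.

$1,306.16

2023-11-11 to 2023-12-07: 27 days at 2.3% → $492,000 × 2.3% × 27/365 = $837.0740
2023-12-08 to 2023-12-31: 24 days at 1.45% → $492,000 × 1.45% × 24/365 = $469.0849
Total = $1,306.1589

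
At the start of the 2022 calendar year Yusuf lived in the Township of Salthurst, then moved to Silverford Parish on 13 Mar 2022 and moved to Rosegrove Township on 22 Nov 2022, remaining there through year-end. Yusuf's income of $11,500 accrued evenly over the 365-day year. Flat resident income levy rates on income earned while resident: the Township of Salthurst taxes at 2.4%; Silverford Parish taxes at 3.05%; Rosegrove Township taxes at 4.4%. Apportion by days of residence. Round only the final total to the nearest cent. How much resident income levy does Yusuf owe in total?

The Township of Salthurst, 1 Jan – 12 Mar 2022: 71 days → $11,500 × 2.4% × 71/365 = $53.6877
Silverford Parish, 13 Mar – 21 Nov 2022: 254 days → $11,500 × 3.05% × 254/365 = $244.0836
Rosegrove Township, 22 Nov – 31 Dec 2022: 40 days → $11,500 × 4.4% × 40/365 = $55.4521
Total = $353.2233

$353.22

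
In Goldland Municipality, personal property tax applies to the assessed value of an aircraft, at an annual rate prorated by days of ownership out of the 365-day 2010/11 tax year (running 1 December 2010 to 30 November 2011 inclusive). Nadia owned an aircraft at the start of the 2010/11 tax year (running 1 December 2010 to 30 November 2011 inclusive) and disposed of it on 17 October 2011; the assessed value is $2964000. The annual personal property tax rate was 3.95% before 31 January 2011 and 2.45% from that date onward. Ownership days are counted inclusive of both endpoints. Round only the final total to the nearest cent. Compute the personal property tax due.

$71294.35

1 December 2010 – 30 January 2011: 61 days at 3.95% → $2964000 × 3.95% × 61/365 = $19566.4603
31 January – 17 October 2011: 260 days at 2.45% → $2964000 × 2.45% × 260/365 = $51727.8904
Total = $71294.3507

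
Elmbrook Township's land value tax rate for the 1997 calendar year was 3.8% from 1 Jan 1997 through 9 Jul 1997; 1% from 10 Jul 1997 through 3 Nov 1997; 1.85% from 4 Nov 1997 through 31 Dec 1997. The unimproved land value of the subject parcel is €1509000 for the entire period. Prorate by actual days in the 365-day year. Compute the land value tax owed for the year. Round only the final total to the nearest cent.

€39122.38

1 Jan – 9 Jul 1997: 190 days at 3.8% → €1509000 × 3.8% × 190/365 = €29849.2603
10 Jul – 3 Nov 1997: 117 days at 1% → €1509000 × 1% × 117/365 = €4837.0685
4 Nov – 31 Dec 1997: 58 days at 1.85% → €1509000 × 1.85% × 58/365 = €4436.0466
Total = €39122.3753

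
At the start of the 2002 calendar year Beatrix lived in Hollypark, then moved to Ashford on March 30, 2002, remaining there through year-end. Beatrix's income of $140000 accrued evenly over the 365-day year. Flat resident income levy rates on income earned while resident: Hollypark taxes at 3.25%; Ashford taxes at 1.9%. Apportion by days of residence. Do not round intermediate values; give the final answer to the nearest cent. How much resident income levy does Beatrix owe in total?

Hollypark, January 1 – March 29, 2002: 88 days → $140000 × 3.25% × 88/365 = $1096.9863
Ashford, March 30 – December 31, 2002: 277 days → $140000 × 1.9% × 277/365 = $2018.6849
Total = $3115.6712

$3115.67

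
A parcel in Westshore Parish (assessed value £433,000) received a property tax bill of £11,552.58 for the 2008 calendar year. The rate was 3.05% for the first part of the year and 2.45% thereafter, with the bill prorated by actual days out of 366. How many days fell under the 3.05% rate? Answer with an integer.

133 days

Let d = days at the first rate; then 366 − d days at the second rate.
£433,000 × [3.05%·d + 2.45%·(366−d)] / 366 = £11,552.58
Solving gives d = 133, so the new rate took effect on May 13, 2008.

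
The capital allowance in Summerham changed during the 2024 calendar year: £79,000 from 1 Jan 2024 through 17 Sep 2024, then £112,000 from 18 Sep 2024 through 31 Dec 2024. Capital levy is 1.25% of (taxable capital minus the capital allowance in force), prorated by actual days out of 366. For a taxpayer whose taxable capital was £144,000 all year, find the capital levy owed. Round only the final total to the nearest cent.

1 Jan – 17 Sep 2024: 261 days, exemption £79,000 → (£144,000 − £79,000) × 1.25% × 261/366 = £579.4057
18 Sep – 31 Dec 2024: 105 days, exemption £112,000 → (£144,000 − £112,000) × 1.25% × 105/366 = £114.7541
Total = £694.1598

£694.16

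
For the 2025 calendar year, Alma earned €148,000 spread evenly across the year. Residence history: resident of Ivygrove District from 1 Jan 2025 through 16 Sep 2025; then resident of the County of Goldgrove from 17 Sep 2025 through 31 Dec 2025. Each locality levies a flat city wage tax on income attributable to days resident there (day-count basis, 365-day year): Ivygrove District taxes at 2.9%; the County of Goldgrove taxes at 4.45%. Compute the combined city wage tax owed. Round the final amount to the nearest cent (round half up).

€4,958.20

Ivygrove District, 1 Jan – 16 Sep 2025: 259 days → €148,000 × 2.9% × 259/365 = €3,045.5562
The County of Goldgrove, 17 Sep – 31 Dec 2025: 106 days → €148,000 × 4.45% × 106/365 = €1,912.6466
Total = €4,958.2027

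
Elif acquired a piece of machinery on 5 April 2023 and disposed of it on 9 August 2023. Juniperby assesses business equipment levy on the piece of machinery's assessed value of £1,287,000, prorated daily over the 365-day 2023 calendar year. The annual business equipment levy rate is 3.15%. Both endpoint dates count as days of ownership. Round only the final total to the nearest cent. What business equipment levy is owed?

£14,105.87

Days held (5 April – 9 August 2023): 127 out of 365
Tax = £1,287,000 × 3.15% × 127/365 = £14,105.8726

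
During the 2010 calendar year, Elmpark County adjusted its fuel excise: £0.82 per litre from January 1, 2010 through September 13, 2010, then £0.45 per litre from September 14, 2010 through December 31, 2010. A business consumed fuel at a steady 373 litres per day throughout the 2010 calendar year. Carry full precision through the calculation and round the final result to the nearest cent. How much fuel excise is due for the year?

January 1 – September 13, 2010: 256 days × 373 litres/day = 95,488 litres at £0.82/litre → £78,300.16
September 14 – December 31, 2010: 109 days × 373 litres/day = 40,657 litres at £0.45/litre → £18,295.65

£96,595.81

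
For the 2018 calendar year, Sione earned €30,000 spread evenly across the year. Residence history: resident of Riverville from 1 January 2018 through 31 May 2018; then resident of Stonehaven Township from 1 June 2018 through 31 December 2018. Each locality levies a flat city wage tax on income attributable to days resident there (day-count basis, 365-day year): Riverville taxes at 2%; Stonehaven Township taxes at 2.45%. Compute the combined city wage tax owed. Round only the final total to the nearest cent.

Riverville, 1 January – 31 May 2018: 151 days → €30,000 × 2% × 151/365 = €248.2192
Stonehaven Township, 1 June – 31 December 2018: 214 days → €30,000 × 2.45% × 214/365 = €430.9315
Total = €679.1507

€679.15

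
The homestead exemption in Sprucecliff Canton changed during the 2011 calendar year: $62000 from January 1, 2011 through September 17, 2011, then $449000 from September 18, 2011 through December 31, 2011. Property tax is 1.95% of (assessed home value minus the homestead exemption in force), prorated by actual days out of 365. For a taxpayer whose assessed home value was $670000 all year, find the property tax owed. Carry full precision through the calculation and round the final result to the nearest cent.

January 1 – September 17, 2011: 260 days, exemption $62000 → ($670000 − $62000) × 1.95% × 260/365 = $8445.3699
September 18 – December 31, 2011: 105 days, exemption $449000 → ($670000 − $449000) × 1.95% × 105/365 = $1239.7192
Total = $9685.0890

$9685.09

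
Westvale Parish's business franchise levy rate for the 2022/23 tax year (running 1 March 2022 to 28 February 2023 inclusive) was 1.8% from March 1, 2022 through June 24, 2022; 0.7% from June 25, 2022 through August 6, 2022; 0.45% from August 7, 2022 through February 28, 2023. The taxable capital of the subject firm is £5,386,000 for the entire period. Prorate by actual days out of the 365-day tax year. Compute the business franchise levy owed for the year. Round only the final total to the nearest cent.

March 1 – June 24, 2022: 116 days at 1.8% → £5,386,000 × 1.8% × 116/365 = £30,810.8712
June 25 – August 6, 2022: 43 days at 0.7% → £5,386,000 × 0.7% × 43/365 = £4,441.6055
August 7, 2022 – February 28, 2023: 206 days at 0.45% → £5,386,000 × 0.45% × 206/365 = £13,678.9644
Total = £48,931.4411

£48,931.44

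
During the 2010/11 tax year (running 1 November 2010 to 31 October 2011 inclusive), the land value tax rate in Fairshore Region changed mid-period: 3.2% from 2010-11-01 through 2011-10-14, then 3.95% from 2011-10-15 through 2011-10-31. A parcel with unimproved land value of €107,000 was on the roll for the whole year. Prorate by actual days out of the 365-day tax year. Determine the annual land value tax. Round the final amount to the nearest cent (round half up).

€3,461.38

2010-11-01 to 2011-10-14: 348 days at 3.2% → €107,000 × 3.2% × 348/365 = €3,264.5260
2011-10-15 to 2011-10-31: 17 days at 3.95% → €107,000 × 3.95% × 17/365 = €196.8507
Total = €3,461.3767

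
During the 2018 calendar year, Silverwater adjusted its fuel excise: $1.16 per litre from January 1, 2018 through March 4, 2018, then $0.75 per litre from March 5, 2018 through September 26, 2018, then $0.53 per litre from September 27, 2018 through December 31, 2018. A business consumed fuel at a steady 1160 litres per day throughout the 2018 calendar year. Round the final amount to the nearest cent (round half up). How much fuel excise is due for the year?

$323,013.60

January 1 – March 4, 2018: 63 days × 1160 litres/day = 73,080 litres at $1.16/litre → $84,772.80
March 5 – September 26, 2018: 206 days × 1160 litres/day = 238,960 litres at $0.75/litre → $179,220.00
September 27 – December 31, 2018: 96 days × 1160 litres/day = 111,360 litres at $0.53/litre → $59,020.80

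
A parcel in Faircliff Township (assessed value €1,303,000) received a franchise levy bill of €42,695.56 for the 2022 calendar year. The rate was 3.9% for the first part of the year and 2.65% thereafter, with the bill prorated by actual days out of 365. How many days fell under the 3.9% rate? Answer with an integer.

Let d = days at the first rate; then 365 − d days at the second rate.
€1,303,000 × [3.9%·d + 2.65%·(365−d)] / 365 = €42,695.56
Solving gives d = 183, so the new rate took effect on July 3, 2022.

183 days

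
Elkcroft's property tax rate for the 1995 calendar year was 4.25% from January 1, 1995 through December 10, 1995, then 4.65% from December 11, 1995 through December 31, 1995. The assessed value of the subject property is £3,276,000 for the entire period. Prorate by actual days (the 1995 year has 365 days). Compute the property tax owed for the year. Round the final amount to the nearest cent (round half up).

January 1 – December 10, 1995: 344 days at 4.25% → £3,276,000 × 4.25% × 344/365 = £131,219.5068
December 11 – December 31, 1995: 21 days at 4.65% → £3,276,000 × 4.65% × 21/365 = £8,764.4219
Total = £139,983.9288

£139,983.93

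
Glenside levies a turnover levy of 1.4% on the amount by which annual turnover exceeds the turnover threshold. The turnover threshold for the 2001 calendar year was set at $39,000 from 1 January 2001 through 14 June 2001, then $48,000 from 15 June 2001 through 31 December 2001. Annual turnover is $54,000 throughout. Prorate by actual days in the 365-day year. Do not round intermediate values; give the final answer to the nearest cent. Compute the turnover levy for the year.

1 January – 14 June 2001: 165 days, exemption $39,000 → ($54,000 − $39,000) × 1.4% × 165/365 = $94.9315
15 June – 31 December 2001: 200 days, exemption $48,000 → ($54,000 − $48,000) × 1.4% × 200/365 = $46.0274
Total = $140.9589

$140.96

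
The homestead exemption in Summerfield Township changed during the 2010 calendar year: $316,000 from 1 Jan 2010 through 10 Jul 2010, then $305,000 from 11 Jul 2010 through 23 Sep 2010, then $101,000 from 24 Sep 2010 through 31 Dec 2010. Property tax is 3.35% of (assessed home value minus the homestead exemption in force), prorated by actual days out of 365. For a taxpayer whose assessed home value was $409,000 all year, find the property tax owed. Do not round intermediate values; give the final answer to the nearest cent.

1 Jan – 10 Jul 2010: 191 days, exemption $316,000 → ($409,000 − $316,000) × 3.35% × 191/365 = $1,630.3027
11 Jul – 23 Sep 2010: 75 days, exemption $305,000 → ($409,000 − $305,000) × 3.35% × 75/365 = $715.8904
24 Sep – 31 Dec 2010: 99 days, exemption $101,000 → ($409,000 − $101,000) × 3.35% × 99/365 = $2,798.5808
Total = $5,144.7740

$5,144.77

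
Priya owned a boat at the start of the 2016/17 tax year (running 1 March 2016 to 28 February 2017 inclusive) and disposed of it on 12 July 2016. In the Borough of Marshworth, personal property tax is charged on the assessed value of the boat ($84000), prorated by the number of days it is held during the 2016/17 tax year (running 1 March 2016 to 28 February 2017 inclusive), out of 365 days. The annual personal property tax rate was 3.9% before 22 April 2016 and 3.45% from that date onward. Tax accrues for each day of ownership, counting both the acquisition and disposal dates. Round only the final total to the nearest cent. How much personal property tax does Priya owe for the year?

$1117.78

1 March – 21 April 2016: 52 days at 3.9% → $84000 × 3.9% × 52/365 = $466.7178
22 April – 12 July 2016: 82 days at 3.45% → $84000 × 3.45% × 82/365 = $651.0575
Total = $1117.7753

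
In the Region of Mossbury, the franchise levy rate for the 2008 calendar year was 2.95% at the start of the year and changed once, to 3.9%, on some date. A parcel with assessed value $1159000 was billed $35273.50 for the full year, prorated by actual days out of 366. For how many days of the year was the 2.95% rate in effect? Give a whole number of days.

Let d = days at the first rate; then 366 − d days at the second rate.
$1159000 × [2.95%·d + 3.9%·(366−d)] / 366 = $35273.50
Solving gives d = 330, so the new rate took effect on 26 Nov 2008.

330 days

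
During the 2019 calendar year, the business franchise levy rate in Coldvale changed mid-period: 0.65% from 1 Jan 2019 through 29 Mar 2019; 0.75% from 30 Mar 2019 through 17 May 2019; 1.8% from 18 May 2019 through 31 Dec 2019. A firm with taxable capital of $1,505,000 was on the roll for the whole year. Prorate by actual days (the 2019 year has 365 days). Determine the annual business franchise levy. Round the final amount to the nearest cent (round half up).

$20,795.80

1 Jan – 29 Mar 2019: 88 days at 0.65% → $1,505,000 × 0.65% × 88/365 = $2,358.5205
30 Mar – 17 May 2019: 49 days at 0.75% → $1,505,000 × 0.75% × 49/365 = $1,515.3082
18 May – 31 Dec 2019: 228 days at 1.8% → $1,505,000 × 1.8% × 228/365 = $16,921.9726
Total = $20,795.8014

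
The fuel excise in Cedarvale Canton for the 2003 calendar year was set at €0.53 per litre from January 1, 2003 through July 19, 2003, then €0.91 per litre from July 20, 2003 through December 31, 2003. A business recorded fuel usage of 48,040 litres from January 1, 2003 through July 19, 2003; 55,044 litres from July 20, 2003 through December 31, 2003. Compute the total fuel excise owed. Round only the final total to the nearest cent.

January 1 – July 19, 2003: 48,040 litres at €0.53/litre → €25,461.20
July 20 – December 31, 2003: 55,044 litres at €0.91/litre → €50,090.04

€75,551.24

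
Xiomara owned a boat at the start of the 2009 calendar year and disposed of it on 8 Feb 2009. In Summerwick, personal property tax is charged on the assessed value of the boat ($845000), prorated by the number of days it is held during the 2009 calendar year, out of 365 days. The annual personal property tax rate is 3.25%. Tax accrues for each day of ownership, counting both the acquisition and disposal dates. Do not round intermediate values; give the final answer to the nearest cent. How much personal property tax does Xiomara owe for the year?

$2934.35

Days held (1 Jan – 8 Feb 2009): 39 out of 365
Tax = $845000 × 3.25% × 39/365 = $2934.3493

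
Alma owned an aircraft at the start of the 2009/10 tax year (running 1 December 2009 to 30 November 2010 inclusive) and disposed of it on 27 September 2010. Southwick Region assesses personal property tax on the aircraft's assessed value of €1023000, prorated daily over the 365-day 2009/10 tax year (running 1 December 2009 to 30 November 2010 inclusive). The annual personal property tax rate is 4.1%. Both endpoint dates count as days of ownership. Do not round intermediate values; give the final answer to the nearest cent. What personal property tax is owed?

€34588.61

Days held (1 December 2009 – 27 September 2010): 301 out of 365
Tax = €1023000 × 4.1% × 301/365 = €34588.6110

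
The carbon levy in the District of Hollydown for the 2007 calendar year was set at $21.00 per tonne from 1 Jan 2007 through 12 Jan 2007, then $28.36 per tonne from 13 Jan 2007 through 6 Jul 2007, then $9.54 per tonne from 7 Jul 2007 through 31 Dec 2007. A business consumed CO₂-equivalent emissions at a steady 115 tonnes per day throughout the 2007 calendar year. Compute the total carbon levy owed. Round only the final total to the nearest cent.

$795008.80

1 Jan – 12 Jan 2007: 12 days × 115 tonnes/day = 1,380 tonnes at $21.00/tonne → $28980.00
13 Jan – 6 Jul 2007: 175 days × 115 tonnes/day = 20,125 tonnes at $28.36/tonne → $570745.00
7 Jul – 31 Dec 2007: 178 days × 115 tonnes/day = 20,470 tonnes at $9.54/tonne → $195283.80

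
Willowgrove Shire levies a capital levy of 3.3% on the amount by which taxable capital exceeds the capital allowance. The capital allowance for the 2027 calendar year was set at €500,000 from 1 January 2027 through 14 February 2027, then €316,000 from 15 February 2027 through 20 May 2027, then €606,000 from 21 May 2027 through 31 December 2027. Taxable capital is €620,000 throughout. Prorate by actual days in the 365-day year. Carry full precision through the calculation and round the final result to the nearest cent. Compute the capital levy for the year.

1 January – 14 February 2027: 45 days, exemption €500,000 → (€620,000 − €500,000) × 3.3% × 45/365 = €488.2192
15 February – 20 May 2027: 95 days, exemption €316,000 → (€620,000 − €316,000) × 3.3% × 95/365 = €2,611.0685
21 May – 31 December 2027: 225 days, exemption €606,000 → (€620,000 − €606,000) × 3.3% × 225/365 = €284.7945
Total = €3,384.0822

€3,384.08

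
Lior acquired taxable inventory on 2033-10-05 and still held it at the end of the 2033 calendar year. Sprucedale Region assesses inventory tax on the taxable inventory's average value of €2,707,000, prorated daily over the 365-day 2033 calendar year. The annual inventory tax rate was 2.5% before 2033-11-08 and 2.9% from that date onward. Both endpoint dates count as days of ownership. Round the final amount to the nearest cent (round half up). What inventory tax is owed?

€17,918.12

2033-10-05 to 2033-11-07: 34 days at 2.5% → €2,707,000 × 2.5% × 34/365 = €6,303.9726
2033-11-08 to 2033-12-31: 54 days at 2.9% → €2,707,000 × 2.9% × 54/365 = €11,614.1425
Total = €17,918.1151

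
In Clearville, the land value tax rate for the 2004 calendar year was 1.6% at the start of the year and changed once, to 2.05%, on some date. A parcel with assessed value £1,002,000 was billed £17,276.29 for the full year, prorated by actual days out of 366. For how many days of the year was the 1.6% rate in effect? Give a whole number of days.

265 days

Let d = days at the first rate; then 366 − d days at the second rate.
£1,002,000 × [1.6%·d + 2.05%·(366−d)] / 366 = £17,276.29
Solving gives d = 265, so the new rate took effect on September 22, 2004.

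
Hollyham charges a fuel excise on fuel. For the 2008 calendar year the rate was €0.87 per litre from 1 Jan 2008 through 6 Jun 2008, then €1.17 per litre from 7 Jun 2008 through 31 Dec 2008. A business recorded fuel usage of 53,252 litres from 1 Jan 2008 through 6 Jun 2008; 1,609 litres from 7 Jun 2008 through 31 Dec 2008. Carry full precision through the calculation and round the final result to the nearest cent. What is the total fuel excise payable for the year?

1 Jan – 6 Jun 2008: 53,252 litres at €0.87/litre → €46,329.24
7 Jun – 31 Dec 2008: 1,609 litres at €1.17/litre → €1,882.53

€48,211.77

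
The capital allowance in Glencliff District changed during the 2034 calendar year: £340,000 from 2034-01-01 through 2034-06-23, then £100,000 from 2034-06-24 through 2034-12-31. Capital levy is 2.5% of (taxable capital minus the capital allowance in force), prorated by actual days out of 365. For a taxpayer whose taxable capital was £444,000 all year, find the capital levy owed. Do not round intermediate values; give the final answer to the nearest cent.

£5,739.73

2034-01-01 to 2034-06-23: 174 days, exemption £340,000 → (£444,000 − £340,000) × 2.5% × 174/365 = £1,239.4521
2034-06-24 to 2034-12-31: 191 days, exemption £100,000 → (£444,000 − £100,000) × 2.5% × 191/365 = £4,500.2740
Total = £5,739.7260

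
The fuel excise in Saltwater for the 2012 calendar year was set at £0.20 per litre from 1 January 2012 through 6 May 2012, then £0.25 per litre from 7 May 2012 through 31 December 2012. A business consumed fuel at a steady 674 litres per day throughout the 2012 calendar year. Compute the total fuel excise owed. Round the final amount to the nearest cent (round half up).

£57,391.10

1 January – 6 May 2012: 127 days × 674 litres/day = 85,598 litres at £0.20/litre → £17,119.60
7 May – 31 December 2012: 239 days × 674 litres/day = 161,086 litres at £0.25/litre → £40,271.50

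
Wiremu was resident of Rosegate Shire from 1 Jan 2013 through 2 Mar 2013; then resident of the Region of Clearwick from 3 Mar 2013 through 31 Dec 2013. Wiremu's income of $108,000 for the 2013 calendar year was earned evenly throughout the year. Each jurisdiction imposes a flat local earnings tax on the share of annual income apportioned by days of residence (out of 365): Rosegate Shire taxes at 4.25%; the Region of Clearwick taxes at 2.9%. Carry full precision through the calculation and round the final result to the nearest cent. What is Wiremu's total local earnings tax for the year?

Rosegate Shire, 1 Jan – 2 Mar 2013: 61 days → $108,000 × 4.25% × 61/365 = $767.0959
The Region of Clearwick, 3 Mar – 31 Dec 2013: 304 days → $108,000 × 2.9% × 304/365 = $2,608.5699
Total = $3,375.6658

$3,375.67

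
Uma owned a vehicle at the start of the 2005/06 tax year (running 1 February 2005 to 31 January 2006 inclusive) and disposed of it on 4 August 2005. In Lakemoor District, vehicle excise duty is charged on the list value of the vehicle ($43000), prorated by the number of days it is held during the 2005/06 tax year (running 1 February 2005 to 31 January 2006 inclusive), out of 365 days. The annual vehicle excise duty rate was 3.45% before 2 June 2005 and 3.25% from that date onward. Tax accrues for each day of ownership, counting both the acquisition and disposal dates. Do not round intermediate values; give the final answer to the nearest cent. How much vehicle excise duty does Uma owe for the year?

1 February – 1 June 2005: 121 days at 3.45% → $43000 × 3.45% × 121/365 = $491.7904
2 June – 4 August 2005: 64 days at 3.25% → $43000 × 3.25% × 64/365 = $245.0411
Total = $736.8315

$736.83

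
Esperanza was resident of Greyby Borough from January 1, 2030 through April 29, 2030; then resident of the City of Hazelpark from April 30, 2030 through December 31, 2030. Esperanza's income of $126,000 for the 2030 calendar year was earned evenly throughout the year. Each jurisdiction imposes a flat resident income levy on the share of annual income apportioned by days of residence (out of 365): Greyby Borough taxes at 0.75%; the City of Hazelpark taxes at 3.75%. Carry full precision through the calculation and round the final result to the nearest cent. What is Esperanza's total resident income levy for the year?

$3,492.62

Greyby Borough, January 1 – April 29, 2030: 119 days → $126,000 × 0.75% × 119/365 = $308.0959
The City of Hazelpark, April 30 – December 31, 2030: 246 days → $126,000 × 3.75% × 246/365 = $3,184.5205
Total = $3,492.6164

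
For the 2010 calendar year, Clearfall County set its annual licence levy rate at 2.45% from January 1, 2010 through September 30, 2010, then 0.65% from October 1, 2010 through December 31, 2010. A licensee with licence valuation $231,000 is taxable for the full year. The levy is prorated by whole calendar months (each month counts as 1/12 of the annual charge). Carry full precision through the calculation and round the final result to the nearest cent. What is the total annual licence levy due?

January 1 – September 30, 2010: 9 months at 2.45% → $231,000 × 2.45% × 9/12 = $4,244.6250
October 1 – December 31, 2010: 3 months at 0.65% → $231,000 × 0.65% × 3/12 = $375.3750
Total = $4,620.0000

$4,620.00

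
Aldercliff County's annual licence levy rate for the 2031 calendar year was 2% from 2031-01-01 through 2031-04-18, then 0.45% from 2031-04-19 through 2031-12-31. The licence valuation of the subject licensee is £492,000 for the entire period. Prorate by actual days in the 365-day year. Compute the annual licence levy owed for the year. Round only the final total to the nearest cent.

2031-01-01 to 2031-04-18: 108 days at 2% → £492,000 × 2% × 108/365 = £2,911.5616
2031-04-19 to 2031-12-31: 257 days at 0.45% → £492,000 × 0.45% × 257/365 = £1,558.8986
Total = £4,470.4603

£4,470.46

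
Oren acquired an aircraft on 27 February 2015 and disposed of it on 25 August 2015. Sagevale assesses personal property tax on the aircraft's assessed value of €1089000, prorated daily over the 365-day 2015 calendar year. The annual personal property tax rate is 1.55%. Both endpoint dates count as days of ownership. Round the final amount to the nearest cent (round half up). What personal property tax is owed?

Days held (27 February – 25 August 2015): 180 out of 365
Tax = €1089000 × 1.55% × 180/365 = €8324.1370

€8324.14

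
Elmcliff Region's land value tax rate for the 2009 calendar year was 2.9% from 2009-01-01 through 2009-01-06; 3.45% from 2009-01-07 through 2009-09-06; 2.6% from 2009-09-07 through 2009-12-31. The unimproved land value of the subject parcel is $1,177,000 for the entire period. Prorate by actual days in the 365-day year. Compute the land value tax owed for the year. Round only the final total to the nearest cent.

$37,320.57

2009-01-01 to 2009-01-06: 6 days at 2.9% → $1,177,000 × 2.9% × 6/365 = $561.0904
2009-01-07 to 2009-09-06: 243 days at 3.45% → $1,177,000 × 3.45% × 243/365 = $27,033.9164
2009-09-07 to 2009-12-31: 116 days at 2.6% → $1,177,000 × 2.6% × 116/365 = $9,725.5671
Total = $37,320.5740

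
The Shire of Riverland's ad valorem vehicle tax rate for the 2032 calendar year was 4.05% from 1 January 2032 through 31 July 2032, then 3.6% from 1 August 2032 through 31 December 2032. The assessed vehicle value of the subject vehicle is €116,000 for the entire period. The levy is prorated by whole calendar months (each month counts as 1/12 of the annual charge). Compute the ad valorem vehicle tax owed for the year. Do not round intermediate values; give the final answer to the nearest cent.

1 January – 31 July 2032: 7 months at 4.05% → €116,000 × 4.05% × 7/12 = €2,740.5000
1 August – 31 December 2032: 5 months at 3.6% → €116,000 × 3.6% × 5/12 = €1,740.0000
Total = €4,480.5000

€4,480.50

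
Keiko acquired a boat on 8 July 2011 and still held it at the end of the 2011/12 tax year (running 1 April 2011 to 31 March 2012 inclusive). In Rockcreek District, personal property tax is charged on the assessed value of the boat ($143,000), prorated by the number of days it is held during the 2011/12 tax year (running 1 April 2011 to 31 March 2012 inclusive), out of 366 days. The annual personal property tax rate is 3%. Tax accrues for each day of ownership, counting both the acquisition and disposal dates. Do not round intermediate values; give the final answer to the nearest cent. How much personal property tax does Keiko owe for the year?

$3,141.31

Days held (8 July 2011 – 31 March 2012): 268 out of 366
Tax = $143,000 × 3% × 268/366 = $3,141.3115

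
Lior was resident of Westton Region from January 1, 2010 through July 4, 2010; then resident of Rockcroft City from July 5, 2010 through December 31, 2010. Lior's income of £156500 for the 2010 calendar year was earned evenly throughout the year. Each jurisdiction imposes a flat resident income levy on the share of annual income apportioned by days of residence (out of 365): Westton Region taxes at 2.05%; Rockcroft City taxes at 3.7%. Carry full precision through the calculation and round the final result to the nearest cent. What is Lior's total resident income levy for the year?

Westton Region, January 1 – July 4, 2010: 185 days → £156500 × 2.05% × 185/365 = £1626.0993
Rockcroft City, July 5 – December 31, 2010: 180 days → £156500 × 3.7% × 180/365 = £2855.5890
Total = £4481.6884

£4481.69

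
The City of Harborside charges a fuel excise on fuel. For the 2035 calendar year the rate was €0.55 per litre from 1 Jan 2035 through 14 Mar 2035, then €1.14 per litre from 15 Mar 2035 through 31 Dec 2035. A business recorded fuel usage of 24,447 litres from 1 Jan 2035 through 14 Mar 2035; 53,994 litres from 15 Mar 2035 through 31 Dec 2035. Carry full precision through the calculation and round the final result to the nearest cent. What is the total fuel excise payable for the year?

1 Jan – 14 Mar 2035: 24,447 litres at €0.55/litre → €13,445.85
15 Mar – 31 Dec 2035: 53,994 litres at €1.14/litre → €61,553.16

€74,999.01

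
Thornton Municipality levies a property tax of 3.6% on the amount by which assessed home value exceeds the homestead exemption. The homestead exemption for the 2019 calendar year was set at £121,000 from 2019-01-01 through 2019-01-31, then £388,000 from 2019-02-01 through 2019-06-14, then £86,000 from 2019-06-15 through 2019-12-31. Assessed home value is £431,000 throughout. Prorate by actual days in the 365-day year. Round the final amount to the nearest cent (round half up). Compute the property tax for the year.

£8,321.62

2019-01-01 to 2019-01-31: 31 days, exemption £121,000 → (£431,000 − £121,000) × 3.6% × 31/365 = £947.8356
2019-02-01 to 2019-06-14: 134 days, exemption £388,000 → (£431,000 − £388,000) × 3.6% × 134/365 = £568.3068
2019-06-15 to 2019-12-31: 200 days, exemption £86,000 → (£431,000 − £86,000) × 3.6% × 200/365 = £6,805.4795
Total = £8,321.6219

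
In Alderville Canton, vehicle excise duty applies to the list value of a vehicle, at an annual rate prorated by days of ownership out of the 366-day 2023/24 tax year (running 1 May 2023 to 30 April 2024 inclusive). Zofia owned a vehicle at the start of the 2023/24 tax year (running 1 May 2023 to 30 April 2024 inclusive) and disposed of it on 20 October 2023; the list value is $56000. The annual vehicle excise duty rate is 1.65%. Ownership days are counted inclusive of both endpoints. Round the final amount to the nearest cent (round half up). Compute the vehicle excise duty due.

$436.75

Days held (1 May – 20 October 2023): 173 out of 366
Tax = $56000 × 1.65% × 173/366 = $436.7541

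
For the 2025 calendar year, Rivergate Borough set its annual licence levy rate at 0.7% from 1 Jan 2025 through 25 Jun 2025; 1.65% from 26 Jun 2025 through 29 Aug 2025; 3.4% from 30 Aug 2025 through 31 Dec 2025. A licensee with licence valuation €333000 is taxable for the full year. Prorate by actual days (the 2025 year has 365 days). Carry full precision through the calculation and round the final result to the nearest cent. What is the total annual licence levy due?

€5948.84

1 Jan – 25 Jun 2025: 176 days at 0.7% → €333000 × 0.7% × 176/365 = €1123.9890
26 Jun – 29 Aug 2025: 65 days at 1.65% → €333000 × 1.65% × 65/365 = €978.4726
30 Aug – 31 Dec 2025: 124 days at 3.4% → €333000 × 3.4% × 124/365 = €3846.3781
Total = €5948.8397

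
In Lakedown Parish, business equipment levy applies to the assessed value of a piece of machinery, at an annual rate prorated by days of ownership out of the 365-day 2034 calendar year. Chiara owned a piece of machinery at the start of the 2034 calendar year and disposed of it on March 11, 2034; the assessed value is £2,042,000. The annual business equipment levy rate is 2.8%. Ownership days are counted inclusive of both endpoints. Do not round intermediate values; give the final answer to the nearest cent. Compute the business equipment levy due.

£10,965.26

Days held (January 1 – March 11, 2034): 70 out of 365
Tax = £2,042,000 × 2.8% × 70/365 = £10,965.2603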